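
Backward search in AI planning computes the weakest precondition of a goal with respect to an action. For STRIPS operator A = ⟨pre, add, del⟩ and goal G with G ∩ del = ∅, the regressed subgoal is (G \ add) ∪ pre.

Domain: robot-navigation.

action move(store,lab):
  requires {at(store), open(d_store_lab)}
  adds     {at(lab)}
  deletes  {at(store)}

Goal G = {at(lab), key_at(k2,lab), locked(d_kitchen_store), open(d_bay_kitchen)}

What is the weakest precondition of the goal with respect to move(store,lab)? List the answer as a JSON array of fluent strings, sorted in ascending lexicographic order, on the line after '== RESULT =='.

Regress:
  G ∩ del = {}  (empty — regression defined)
  G \ add = {at(lab), key_at(k2,lab), locked(d_kitchen_store), open(d_bay_kitchen)} \ {at(lab)} = {key_at(k2,lab), locked(d_kitchen_store), open(d_bay_kitchen)}
  ∪ pre   = {key_at(k2,lab), locked(d_kitchen_store), open(d_bay_kitchen)} ∪ {at(store), open(d_store_lab)}
          = {at(store), key_at(k2,lab), locked(d_kitchen_store), open(d_bay_kitchen), open(d_store_lab)}

== RESULT ==
["at(store)", "key_at(k2,lab)", "locked(d_kitchen_store)", "open(d_bay_kitchen)", "open(d_store_lab)"]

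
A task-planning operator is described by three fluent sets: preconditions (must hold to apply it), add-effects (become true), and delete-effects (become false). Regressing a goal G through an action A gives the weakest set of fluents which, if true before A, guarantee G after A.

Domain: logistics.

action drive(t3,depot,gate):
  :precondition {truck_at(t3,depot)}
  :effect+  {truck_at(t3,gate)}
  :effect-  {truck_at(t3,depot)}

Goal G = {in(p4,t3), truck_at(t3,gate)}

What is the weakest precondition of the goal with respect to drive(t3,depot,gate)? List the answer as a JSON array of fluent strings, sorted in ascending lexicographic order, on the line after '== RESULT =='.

Regress:
  G ∩ del = {}  (empty — regression defined)
  G \ add = {in(p4,t3), truck_at(t3,gate)} \ {truck_at(t3,gate)} = {in(p4,t3)}
  ∪ pre   = {in(p4,t3)} ∪ {truck_at(t3,depot)}
          = {in(p4,t3), truck_at(t3,depot)}

== RESULT ==
["in(p4,t3)", "truck_at(t3,depot)"]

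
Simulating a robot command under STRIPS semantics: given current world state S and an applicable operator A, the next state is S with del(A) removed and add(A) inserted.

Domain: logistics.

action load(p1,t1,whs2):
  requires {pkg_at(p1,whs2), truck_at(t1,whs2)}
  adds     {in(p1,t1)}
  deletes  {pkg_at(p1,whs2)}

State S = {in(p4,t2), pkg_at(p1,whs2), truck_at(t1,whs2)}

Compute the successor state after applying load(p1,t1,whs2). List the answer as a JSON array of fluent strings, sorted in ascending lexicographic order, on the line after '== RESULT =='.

Compute (S \ del) ∪ add:
  pre ⊆ S: {pkg_at(p1,whs2), truck_at(t1,whs2)} ⊆ S  — applicable
  S \ del = {in(p4,t2), truck_at(t1,whs2)}
  ∪ add   = {in(p1,t1), in(p4,t2), truck_at(t1,whs2)}

== RESULT ==
["in(p1,t1)", "in(p4,t2)", "truck_at(t1,whs2)"]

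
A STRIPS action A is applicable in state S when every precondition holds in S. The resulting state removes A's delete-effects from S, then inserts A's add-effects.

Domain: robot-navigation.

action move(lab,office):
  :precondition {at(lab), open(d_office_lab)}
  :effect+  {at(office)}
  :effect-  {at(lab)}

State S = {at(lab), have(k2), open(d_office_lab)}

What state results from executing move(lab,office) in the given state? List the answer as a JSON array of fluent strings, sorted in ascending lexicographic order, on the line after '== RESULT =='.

Progress:
  pre ⊆ S: {at(lab), open(d_office_lab)} ⊆ S  — applicable
  S \ del = {have(k2), open(d_office_lab)}
  ∪ add   = {at(office), have(k2), open(d_office_lab)}

== RESULT ==
["at(office)", "have(k2)", "open(d_office_lab)"]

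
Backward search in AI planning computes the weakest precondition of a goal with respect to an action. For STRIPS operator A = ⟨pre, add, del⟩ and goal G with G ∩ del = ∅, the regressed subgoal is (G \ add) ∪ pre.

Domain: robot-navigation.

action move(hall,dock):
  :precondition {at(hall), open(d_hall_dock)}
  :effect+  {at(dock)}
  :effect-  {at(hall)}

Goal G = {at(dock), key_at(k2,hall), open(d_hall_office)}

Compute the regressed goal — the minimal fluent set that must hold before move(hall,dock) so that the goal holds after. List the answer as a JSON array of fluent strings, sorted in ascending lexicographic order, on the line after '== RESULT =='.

Regress:
  G ∩ del = {}  (empty — regression defined)
  G \ add = {at(dock), key_at(k2,hall), open(d_hall_office)} \ {at(dock)} = {key_at(k2,hall), open(d_hall_office)}
  ∪ pre   = {key_at(k2,hall), open(d_hall_office)} ∪ {at(hall), open(d_hall_dock)}
          = {at(hall), key_at(k2,hall), open(d_hall_dock), open(d_hall_office)}

== RESULT ==
["at(hall)", "key_at(k2,hall)", "open(d_hall_dock)", "open(d_hall_office)"]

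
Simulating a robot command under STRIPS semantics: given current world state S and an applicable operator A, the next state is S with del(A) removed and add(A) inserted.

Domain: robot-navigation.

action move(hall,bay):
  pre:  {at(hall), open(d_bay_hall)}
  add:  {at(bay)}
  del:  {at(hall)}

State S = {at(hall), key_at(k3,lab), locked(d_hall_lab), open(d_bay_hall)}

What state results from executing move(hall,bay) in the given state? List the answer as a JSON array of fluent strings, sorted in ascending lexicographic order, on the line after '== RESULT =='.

Compute (S \ del) ∪ add:
  pre ⊆ S: {at(hall), open(d_bay_hall)} ⊆ S  — applicable
  S \ del = {key_at(k3,lab), locked(d_hall_lab), open(d_bay_hall)}
  ∪ add   = {at(bay), key_at(k3,lab), locked(d_hall_lab), open(d_bay_hall)}

== RESULT ==
["at(bay)", "key_at(k3,lab)", "locked(d_hall_lab)", "open(d_bay_hall)"]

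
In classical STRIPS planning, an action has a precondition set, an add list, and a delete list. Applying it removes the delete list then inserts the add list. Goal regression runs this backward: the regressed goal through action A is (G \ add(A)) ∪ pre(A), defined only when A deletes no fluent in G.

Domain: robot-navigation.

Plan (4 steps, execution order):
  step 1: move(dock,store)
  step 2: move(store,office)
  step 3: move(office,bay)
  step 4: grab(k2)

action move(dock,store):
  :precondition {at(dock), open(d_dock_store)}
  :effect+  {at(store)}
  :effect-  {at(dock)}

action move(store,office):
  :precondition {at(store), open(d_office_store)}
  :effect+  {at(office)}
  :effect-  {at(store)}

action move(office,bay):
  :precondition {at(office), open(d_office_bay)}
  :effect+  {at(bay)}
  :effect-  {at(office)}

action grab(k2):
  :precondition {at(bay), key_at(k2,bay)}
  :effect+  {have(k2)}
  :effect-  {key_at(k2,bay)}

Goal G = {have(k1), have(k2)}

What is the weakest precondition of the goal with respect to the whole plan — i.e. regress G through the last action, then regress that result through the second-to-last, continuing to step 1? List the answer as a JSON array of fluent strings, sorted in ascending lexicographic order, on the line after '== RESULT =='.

Work backward from the goal:
  through step 4 (grab(k2)): drop {have(k2)}, keep {have(k1)}, require {at(bay), key_at(k2,bay)}
    → {at(bay), have(k1), key_at(k2,bay)}
  through step 3 (move(office,bay)): drop {at(bay)}, keep {have(k1), key_at(k2,bay)}, require {at(office), open(d_office_bay)}
    → {at(office), have(k1), key_at(k2,bay), open(d_office_bay)}
  through step 2 (move(store,office)): drop {at(office)}, keep {have(k1), key_at(k2,bay), open(d_office_bay)}, require {at(store), open(d_office_store)}
    → {at(store), have(k1), key_at(k2,bay), open(d_office_bay), open(d_office_store)}
  through step 1 (move(dock,store)): drop {at(store)}, keep {have(k1), key_at(k2,bay), open(d_office_bay), open(d_office_store)}, require {at(dock), open(d_dock_store)}
    → {at(dock), have(k1), key_at(k2,bay), open(d_dock_store), open(d_office_bay), open(d_office_store)}

== RESULT ==
["at(dock)", "have(k1)", "key_at(k2,bay)", "open(d_dock_store)", "open(d_office_bay)", "open(d_office_store)"]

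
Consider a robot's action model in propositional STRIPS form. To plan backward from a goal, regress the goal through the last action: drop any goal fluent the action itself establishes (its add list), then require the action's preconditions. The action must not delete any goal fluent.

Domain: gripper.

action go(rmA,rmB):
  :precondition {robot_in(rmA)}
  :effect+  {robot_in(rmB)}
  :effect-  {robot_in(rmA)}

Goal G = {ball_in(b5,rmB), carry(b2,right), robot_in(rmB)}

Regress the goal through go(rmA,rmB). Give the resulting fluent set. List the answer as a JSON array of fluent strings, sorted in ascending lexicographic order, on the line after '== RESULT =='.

Regress:
  G ∩ del = {}  (empty — regression defined)
  G \ add = {ball_in(b5,rmB), carry(b2,right), robot_in(rmB)} \ {robot_in(rmB)} = {ball_in(b5,rmB), carry(b2,right)}
  ∪ pre   = {ball_in(b5,rmB), carry(b2,right)} ∪ {robot_in(rmA)}
          = {ball_in(b5,rmB), carry(b2,right), robot_in(rmA)}

== RESULT ==
["ball_in(b5,rmB)", "carry(b2,right)", "robot_in(rmA)"]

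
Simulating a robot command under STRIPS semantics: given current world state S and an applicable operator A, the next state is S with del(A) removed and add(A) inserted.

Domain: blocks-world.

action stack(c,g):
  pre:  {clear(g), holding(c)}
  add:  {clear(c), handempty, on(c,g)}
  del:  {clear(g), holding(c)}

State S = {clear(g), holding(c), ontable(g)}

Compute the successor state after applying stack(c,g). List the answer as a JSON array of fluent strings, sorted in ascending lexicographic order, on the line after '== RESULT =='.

Compute (S \ del) ∪ add:
  pre ⊆ S: {clear(g), holding(c)} ⊆ S  — applicable
  S \ del = {ontable(g)}
  ∪ add   = {clear(c), handempty, on(c,g), ontable(g)}

== RESULT ==
["clear(c)", "handempty", "on(c,g)", "ontable(g)"]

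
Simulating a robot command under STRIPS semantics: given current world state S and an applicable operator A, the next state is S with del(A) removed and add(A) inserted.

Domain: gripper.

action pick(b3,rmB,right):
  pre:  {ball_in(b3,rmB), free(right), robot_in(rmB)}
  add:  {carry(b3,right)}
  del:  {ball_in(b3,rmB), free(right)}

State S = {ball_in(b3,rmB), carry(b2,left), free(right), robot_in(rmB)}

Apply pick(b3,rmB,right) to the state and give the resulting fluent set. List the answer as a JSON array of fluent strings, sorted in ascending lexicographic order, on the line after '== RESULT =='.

Progress:
  pre ⊆ S: {ball_in(b3,rmB), free(right), robot_in(rmB)} ⊆ S  — applicable
  S \ del = {carry(b2,left), robot_in(rmB)}
  ∪ add   = {carry(b2,left), carry(b3,right), robot_in(rmB)}

== RESULT ==
["carry(b2,left)", "carry(b3,right)", "robot_in(rmB)"]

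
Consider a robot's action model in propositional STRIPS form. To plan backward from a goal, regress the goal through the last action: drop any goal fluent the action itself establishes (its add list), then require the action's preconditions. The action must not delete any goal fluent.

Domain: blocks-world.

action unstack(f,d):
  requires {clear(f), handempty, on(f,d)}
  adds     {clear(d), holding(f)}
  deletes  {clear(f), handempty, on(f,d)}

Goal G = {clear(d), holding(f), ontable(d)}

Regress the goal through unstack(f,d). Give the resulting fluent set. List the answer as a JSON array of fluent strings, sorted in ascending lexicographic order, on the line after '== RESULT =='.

Regress:
  G ∩ del = {}  (empty — regression defined)
  G \ add = {clear(d), holding(f), ontable(d)} \ {clear(d), holding(f)} = {ontable(d)}
  ∪ pre   = {ontable(d)} ∪ {clear(f), handempty, on(f,d)}
          = {clear(f), handempty, on(f,d), ontable(d)}

== RESULT ==
["clear(f)", "handempty", "on(f,d)", "ontable(d)"]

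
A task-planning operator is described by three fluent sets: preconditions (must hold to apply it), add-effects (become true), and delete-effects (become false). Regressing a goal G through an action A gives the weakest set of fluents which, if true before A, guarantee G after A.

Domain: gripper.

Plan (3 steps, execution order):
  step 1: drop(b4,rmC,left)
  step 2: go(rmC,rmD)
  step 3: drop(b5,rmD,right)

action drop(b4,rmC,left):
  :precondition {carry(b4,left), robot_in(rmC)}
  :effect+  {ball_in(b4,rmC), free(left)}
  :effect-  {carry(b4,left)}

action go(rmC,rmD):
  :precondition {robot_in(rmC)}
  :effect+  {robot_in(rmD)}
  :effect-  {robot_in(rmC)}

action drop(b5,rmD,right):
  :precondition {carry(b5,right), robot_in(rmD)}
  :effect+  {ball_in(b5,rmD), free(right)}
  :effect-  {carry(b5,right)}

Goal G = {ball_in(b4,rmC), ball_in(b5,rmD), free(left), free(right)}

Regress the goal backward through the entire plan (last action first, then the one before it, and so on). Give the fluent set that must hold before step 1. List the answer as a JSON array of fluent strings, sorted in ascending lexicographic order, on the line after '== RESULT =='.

Regress step by step:
  through step 3 (drop(b5,rmD,right)): drop {ball_in(b5,rmD), free(right)}, keep {ball_in(b4,rmC), free(left)}, require {carry(b5,right), robot_in(rmD)}
    → {ball_in(b4,rmC), carry(b5,right), free(left), robot_in(rmD)}
  through step 2 (go(rmC,rmD)): drop {robot_in(rmD)}, keep {ball_in(b4,rmC), carry(b5,right), free(left)}, require {robot_in(rmC)}
    → {ball_in(b4,rmC), carry(b5,right), free(left), robot_in(rmC)}
  through step 1 (drop(b4,rmC,left)): drop {ball_in(b4,rmC), free(left)}, keep {carry(b5,right), robot_in(rmC)}, require {carry(b4,left), robot_in(rmC)}
    → {carry(b4,left), carry(b5,right), robot_in(rmC)}

== RESULT ==
["carry(b4,left)", "carry(b5,right)", "robot_in(rmC)"]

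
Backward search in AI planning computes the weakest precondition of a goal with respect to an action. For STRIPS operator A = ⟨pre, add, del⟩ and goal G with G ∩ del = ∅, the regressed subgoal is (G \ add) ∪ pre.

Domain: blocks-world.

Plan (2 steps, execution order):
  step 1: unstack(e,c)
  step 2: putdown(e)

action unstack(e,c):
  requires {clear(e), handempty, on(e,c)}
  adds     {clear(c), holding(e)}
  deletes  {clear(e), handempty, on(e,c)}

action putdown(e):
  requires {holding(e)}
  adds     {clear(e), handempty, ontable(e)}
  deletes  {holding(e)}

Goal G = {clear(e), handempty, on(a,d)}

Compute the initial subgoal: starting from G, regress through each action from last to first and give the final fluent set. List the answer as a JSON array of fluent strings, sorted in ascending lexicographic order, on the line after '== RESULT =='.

Work backward from the goal:
  through step 2 (putdown(e)): drop {clear(e), handempty}, keep {on(a,d)}, require {holding(e)}
    → {holding(e), on(a,d)}
  through step 1 (unstack(e,c)): drop {holding(e)}, keep {on(a,d)}, require {clear(e), handempty, on(e,c)}
    → {clear(e), handempty, on(a,d), on(e,c)}

== RESULT ==
["clear(e)", "handempty", "on(a,d)", "on(e,c)"]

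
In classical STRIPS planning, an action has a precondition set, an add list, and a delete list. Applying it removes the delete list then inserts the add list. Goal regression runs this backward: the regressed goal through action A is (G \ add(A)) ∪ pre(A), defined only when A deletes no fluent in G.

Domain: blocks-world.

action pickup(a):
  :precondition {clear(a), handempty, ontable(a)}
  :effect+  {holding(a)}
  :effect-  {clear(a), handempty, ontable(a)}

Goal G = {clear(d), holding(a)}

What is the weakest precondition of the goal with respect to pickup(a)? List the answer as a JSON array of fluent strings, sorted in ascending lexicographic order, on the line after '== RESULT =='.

Regress:
  G ∩ del = {}  (empty — regression defined)
  G \ add = {clear(d), holding(a)} \ {holding(a)} = {clear(d)}
  ∪ pre   = {clear(d)} ∪ {clear(a), handempty, ontable(a)}
          = {clear(a), clear(d), handempty, ontable(a)}

== RESULT ==
["clear(a)", "clear(d)", "handempty", "ontable(a)"]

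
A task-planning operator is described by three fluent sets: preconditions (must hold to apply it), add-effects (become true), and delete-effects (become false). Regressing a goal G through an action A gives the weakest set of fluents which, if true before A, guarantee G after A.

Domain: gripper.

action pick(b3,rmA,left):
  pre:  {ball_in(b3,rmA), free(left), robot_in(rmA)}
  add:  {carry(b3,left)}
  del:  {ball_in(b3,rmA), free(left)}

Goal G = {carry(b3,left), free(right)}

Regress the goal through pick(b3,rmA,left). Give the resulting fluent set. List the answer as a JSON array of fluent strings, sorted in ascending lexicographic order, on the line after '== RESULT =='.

Compute (G \ add) ∪ pre:
  G ∩ del = {}  (empty — regression defined)
  G \ add = {carry(b3,left), free(right)} \ {carry(b3,left)} = {free(right)}
  ∪ pre   = {free(right)} ∪ {ball_in(b3,rmA), free(left), robot_in(rmA)}
          = {ball_in(b3,rmA), free(left), free(right), robot_in(rmA)}

== RESULT ==
["ball_in(b3,rmA)", "free(left)", "free(right)", "robot_in(rmA)"]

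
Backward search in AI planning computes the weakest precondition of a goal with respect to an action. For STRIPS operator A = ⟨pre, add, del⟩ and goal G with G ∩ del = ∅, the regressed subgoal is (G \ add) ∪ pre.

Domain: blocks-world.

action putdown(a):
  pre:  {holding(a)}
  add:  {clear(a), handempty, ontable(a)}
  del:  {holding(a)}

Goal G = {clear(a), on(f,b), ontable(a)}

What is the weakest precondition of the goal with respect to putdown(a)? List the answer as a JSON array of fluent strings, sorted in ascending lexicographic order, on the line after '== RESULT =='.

Regress:
  G ∩ del = {}  (empty — regression defined)
  G \ add = {clear(a), on(f,b), ontable(a)} \ {clear(a), handempty, ontable(a)} = {on(f,b)}
  ∪ pre   = {on(f,b)} ∪ {holding(a)}
          = {holding(a), on(f,b)}

== RESULT ==
["holding(a)", "on(f,b)"]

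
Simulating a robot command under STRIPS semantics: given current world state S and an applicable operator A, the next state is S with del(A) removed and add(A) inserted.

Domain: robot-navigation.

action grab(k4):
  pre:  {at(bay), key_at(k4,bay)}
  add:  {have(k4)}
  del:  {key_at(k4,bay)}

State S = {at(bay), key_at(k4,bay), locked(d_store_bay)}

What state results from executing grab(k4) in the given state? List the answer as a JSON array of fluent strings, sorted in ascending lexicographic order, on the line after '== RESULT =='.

Progress:
  pre ⊆ S: {at(bay), key_at(k4,bay)} ⊆ S  — applicable
  S \ del = {at(bay), locked(d_store_bay)}
  ∪ add   = {at(bay), have(k4), locked(d_store_bay)}

== RESULT ==
["at(bay)", "have(k4)", "locked(d_store_bay)"]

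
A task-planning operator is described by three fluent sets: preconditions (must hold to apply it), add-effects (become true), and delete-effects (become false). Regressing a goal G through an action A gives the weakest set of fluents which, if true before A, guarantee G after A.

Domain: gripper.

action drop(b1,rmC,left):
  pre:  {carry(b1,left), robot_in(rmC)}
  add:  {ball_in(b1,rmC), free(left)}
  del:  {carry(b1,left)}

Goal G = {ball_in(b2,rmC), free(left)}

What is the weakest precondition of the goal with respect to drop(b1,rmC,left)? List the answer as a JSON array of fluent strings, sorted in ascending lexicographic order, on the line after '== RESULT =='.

Compute (G \ add) ∪ pre:
  G ∩ del = {}  (empty — regression defined)
  G \ add = {ball_in(b2,rmC), free(left)} \ {ball_in(b1,rmC), free(left)} = {ball_in(b2,rmC)}
  ∪ pre   = {ball_in(b2,rmC)} ∪ {carry(b1,left), robot_in(rmC)}
          = {ball_in(b2,rmC), carry(b1,left), robot_in(rmC)}

== RESULT ==
["ball_in(b2,rmC)", "carry(b1,left)", "robot_in(rmC)"]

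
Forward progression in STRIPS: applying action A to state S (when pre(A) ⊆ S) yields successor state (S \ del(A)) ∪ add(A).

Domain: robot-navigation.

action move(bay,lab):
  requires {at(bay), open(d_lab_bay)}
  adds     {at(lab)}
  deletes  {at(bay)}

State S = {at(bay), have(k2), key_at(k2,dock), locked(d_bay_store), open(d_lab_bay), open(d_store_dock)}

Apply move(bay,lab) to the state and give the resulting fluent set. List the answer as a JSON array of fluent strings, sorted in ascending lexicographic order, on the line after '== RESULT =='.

Compute (S \ del) ∪ add:
  pre ⊆ S: {at(bay), open(d_lab_bay)} ⊆ S  — applicable
  S \ del = {have(k2), key_at(k2,dock), locked(d_bay_store), open(d_lab_bay), open(d_store_dock)}
  ∪ add   = {at(lab), have(k2), key_at(k2,dock), locked(d_bay_store), open(d_lab_bay), open(d_store_dock)}

== RESULT ==
["at(lab)", "have(k2)", "key_at(k2,dock)", "locked(d_bay_store)", "open(d_lab_bay)", "open(d_store_dock)"]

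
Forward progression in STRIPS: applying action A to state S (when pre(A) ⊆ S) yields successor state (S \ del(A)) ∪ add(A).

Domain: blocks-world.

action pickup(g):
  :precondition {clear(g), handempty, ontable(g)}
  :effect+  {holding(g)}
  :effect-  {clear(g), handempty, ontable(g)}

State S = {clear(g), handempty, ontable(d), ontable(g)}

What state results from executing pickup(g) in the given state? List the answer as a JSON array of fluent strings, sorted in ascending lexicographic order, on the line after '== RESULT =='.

Compute (S \ del) ∪ add:
  pre ⊆ S: {clear(g), handempty, ontable(g)} ⊆ S  — applicable
  S \ del = {ontable(d)}
  ∪ add   = {holding(g), ontable(d)}

== RESULT ==
["holding(g)", "ontable(d)"]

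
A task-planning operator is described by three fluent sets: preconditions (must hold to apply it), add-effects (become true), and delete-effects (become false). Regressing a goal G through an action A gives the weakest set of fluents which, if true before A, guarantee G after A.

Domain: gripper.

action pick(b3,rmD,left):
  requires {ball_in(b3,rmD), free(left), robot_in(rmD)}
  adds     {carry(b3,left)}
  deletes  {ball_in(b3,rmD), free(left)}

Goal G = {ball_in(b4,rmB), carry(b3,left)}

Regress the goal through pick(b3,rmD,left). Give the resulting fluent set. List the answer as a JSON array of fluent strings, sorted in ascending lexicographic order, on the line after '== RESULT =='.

Compute (G \ add) ∪ pre:
  G ∩ del = {}  (empty — regression defined)
  G \ add = {ball_in(b4,rmB), carry(b3,left)} \ {carry(b3,left)} = {ball_in(b4,rmB)}
  ∪ pre   = {ball_in(b4,rmB)} ∪ {ball_in(b3,rmD), free(left), robot_in(rmD)}
          = {ball_in(b3,rmD), ball_in(b4,rmB), free(left), robot_in(rmD)}

== RESULT ==
["ball_in(b3,rmD)", "ball_in(b4,rmB)", "free(left)", "robot_in(rmD)"]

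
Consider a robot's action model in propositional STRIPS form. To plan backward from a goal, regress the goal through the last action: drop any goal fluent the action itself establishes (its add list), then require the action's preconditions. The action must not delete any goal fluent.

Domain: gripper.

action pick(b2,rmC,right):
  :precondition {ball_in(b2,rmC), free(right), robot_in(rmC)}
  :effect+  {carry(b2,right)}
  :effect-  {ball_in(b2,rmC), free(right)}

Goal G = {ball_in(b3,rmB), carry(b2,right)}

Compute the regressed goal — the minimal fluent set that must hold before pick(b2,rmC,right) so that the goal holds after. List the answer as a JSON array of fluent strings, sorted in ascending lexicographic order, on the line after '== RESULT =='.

Regress:
  G ∩ del = {}  (empty — regression defined)
  G \ add = {ball_in(b3,rmB), carry(b2,right)} \ {carry(b2,right)} = {ball_in(b3,rmB)}
  ∪ pre   = {ball_in(b3,rmB)} ∪ {ball_in(b2,rmC), free(right), robot_in(rmC)}
          = {ball_in(b2,rmC), ball_in(b3,rmB), free(right), robot_in(rmC)}

== RESULT ==
["ball_in(b2,rmC)", "ball_in(b3,rmB)", "free(right)", "robot_in(rmC)"]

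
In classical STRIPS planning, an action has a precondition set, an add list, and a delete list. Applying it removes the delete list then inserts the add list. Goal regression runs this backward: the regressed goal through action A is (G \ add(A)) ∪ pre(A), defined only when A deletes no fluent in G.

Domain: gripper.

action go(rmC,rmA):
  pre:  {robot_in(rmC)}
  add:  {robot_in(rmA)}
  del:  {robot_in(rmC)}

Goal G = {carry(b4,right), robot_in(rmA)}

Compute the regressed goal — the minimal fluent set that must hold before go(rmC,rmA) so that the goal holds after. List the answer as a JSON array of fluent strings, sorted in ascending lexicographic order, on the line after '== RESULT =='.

Regress:
  G ∩ del = {}  (empty — regression defined)
  G \ add = {carry(b4,right), robot_in(rmA)} \ {robot_in(rmA)} = {carry(b4,right)}
  ∪ pre   = {carry(b4,right)} ∪ {robot_in(rmC)}
          = {carry(b4,right), robot_in(rmC)}

== RESULT ==
["carry(b4,right)", "robot_in(rmC)"]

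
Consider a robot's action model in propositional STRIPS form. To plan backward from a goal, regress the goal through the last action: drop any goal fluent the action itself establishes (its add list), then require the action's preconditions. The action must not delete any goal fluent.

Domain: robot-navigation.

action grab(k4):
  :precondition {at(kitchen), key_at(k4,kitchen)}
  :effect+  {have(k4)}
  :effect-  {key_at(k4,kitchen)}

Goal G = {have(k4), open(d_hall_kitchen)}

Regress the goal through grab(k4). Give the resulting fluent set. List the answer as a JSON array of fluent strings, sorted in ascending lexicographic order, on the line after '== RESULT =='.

Regress:
  G ∩ del = {}  (empty — regression defined)
  G \ add = {have(k4), open(d_hall_kitchen)} \ {have(k4)} = {open(d_hall_kitchen)}
  ∪ pre   = {open(d_hall_kitchen)} ∪ {at(kitchen), key_at(k4,kitchen)}
          = {at(kitchen), key_at(k4,kitchen), open(d_hall_kitchen)}

== RESULT ==
["at(kitchen)", "key_at(k4,kitchen)", "open(d_hall_kitchen)"]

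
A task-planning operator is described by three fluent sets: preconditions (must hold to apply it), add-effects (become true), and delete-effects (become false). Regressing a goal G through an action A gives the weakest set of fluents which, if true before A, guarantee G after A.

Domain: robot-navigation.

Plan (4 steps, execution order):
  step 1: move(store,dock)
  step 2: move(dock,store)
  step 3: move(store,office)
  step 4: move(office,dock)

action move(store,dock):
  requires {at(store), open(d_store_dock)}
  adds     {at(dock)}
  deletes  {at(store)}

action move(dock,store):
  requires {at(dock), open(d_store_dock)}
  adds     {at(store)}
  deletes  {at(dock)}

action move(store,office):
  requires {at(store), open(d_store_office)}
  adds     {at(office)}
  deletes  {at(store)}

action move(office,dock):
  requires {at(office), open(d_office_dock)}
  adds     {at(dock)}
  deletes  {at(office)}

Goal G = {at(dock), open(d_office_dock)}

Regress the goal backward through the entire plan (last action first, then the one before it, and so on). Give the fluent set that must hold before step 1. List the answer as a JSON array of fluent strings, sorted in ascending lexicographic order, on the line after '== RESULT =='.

Regress step by step:
  through step 4 (move(office,dock)): drop {at(dock)}, keep {open(d_office_dock)}, require {at(office), open(d_office_dock)}
    → {at(office), open(d_office_dock)}
  through step 3 (move(store,office)): drop {at(office)}, keep {open(d_office_dock)}, require {at(store), open(d_store_office)}
    → {at(store), open(d_office_dock), open(d_store_office)}
  through step 2 (move(dock,store)): drop {at(store)}, keep {open(d_office_dock), open(d_store_office)}, require {at(dock), open(d_store_dock)}
    → {at(dock), open(d_office_dock), open(d_store_dock), open(d_store_office)}
  through step 1 (move(store,dock)): drop {at(dock)}, keep {open(d_office_dock), open(d_store_dock), open(d_store_office)}, require {at(store), open(d_store_dock)}
    → {at(store), open(d_office_dock), open(d_store_dock), open(d_store_office)}

== RESULT ==
["at(store)", "open(d_office_dock)", "open(d_store_dock)", "open(d_store_office)"]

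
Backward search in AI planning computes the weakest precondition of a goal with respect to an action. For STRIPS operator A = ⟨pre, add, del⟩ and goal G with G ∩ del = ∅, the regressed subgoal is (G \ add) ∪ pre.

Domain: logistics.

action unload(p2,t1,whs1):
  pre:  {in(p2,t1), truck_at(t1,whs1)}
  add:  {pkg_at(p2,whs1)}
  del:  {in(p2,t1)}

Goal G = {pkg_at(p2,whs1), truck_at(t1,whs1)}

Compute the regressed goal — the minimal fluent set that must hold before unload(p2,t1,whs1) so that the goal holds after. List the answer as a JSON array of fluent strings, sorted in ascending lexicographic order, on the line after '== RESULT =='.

Compute (G \ add) ∪ pre:
  G ∩ del = {}  (empty — regression defined)
  G \ add = {pkg_at(p2,whs1), truck_at(t1,whs1)} \ {pkg_at(p2,whs1)} = {truck_at(t1,whs1)}
  ∪ pre   = {truck_at(t1,whs1)} ∪ {in(p2,t1), truck_at(t1,whs1)}
          = {in(p2,t1), truck_at(t1,whs1)}

== RESULT ==
["in(p2,t1)", "truck_at(t1,whs1)"]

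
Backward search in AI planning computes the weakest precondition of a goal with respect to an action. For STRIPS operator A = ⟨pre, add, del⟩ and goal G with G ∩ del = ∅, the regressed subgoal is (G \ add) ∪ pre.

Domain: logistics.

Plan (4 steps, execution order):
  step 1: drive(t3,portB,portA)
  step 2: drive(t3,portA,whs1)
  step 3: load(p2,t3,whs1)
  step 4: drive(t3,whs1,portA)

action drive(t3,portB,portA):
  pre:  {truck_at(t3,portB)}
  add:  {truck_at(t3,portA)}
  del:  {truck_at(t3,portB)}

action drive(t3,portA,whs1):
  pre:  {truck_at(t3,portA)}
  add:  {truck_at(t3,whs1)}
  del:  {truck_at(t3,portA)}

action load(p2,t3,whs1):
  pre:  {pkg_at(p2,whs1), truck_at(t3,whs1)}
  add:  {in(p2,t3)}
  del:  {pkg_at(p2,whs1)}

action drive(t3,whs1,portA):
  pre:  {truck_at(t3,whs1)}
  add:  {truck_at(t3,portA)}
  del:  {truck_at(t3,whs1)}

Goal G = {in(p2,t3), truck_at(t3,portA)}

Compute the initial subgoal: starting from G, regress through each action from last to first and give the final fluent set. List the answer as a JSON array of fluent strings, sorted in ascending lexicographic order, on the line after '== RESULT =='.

Regress step by step:
  through step 4 (drive(t3,whs1,portA)): drop {truck_at(t3,portA)}, keep {in(p2,t3)}, require {truck_at(t3,whs1)}
    → {in(p2,t3), truck_at(t3,whs1)}
  through step 3 (load(p2,t3,whs1)): drop {in(p2,t3)}, keep {truck_at(t3,whs1)}, require {pkg_at(p2,whs1), truck_at(t3,whs1)}
    → {pkg_at(p2,whs1), truck_at(t3,whs1)}
  through step 2 (drive(t3,portA,whs1)): drop {truck_at(t3,whs1)}, keep {pkg_at(p2,whs1)}, require {truck_at(t3,portA)}
    → {pkg_at(p2,whs1), truck_at(t3,portA)}
  through step 1 (drive(t3,portB,portA)): drop {truck_at(t3,portA)}, keep {pkg_at(p2,whs1)}, require {truck_at(t3,portB)}
    → {pkg_at(p2,whs1), truck_at(t3,portB)}

== RESULT ==
["pkg_at(p2,whs1)", "truck_at(t3,portB)"]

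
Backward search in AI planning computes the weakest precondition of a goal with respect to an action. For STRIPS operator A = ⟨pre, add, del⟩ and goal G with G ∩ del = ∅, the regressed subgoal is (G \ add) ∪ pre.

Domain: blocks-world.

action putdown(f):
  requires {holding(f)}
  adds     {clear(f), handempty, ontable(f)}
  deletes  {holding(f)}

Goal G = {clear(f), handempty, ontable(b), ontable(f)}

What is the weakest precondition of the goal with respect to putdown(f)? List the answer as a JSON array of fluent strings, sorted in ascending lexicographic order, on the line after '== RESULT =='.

Regress:
  G ∩ del = {}  (empty — regression defined)
  G \ add = {clear(f), handempty, ontable(b), ontable(f)} \ {clear(f), handempty, ontable(f)} = {ontable(b)}
  ∪ pre   = {ontable(b)} ∪ {holding(f)}
          = {holding(f), ontable(b)}

== RESULT ==
["holding(f)", "ontable(b)"]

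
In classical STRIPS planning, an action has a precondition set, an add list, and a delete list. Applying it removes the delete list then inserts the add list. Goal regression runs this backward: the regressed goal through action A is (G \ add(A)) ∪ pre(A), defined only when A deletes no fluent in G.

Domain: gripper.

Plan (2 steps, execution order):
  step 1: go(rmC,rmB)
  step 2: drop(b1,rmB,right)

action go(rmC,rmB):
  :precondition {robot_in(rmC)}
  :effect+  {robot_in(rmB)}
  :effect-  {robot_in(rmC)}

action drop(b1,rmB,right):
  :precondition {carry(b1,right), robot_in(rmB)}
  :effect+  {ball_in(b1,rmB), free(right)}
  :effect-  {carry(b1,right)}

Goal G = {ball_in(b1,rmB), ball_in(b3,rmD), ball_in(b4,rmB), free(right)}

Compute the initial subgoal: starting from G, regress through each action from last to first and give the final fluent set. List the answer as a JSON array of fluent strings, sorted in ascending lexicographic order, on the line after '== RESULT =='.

Work backward from the goal:
  through step 2 (drop(b1,rmB,right)): drop {ball_in(b1,rmB), free(right)}, keep {ball_in(b3,rmD), ball_in(b4,rmB)}, require {carry(b1,right), robot_in(rmB)}
    → {ball_in(b3,rmD), ball_in(b4,rmB), carry(b1,right), robot_in(rmB)}
  through step 1 (go(rmC,rmB)): drop {robot_in(rmB)}, keep {ball_in(b3,rmD), ball_in(b4,rmB), carry(b1,right)}, require {robot_in(rmC)}
    → {ball_in(b3,rmD), ball_in(b4,rmB), carry(b1,right), robot_in(rmC)}

== RESULT ==
["ball_in(b3,rmD)", "ball_in(b4,rmB)", "carry(b1,right)", "robot_in(rmC)"]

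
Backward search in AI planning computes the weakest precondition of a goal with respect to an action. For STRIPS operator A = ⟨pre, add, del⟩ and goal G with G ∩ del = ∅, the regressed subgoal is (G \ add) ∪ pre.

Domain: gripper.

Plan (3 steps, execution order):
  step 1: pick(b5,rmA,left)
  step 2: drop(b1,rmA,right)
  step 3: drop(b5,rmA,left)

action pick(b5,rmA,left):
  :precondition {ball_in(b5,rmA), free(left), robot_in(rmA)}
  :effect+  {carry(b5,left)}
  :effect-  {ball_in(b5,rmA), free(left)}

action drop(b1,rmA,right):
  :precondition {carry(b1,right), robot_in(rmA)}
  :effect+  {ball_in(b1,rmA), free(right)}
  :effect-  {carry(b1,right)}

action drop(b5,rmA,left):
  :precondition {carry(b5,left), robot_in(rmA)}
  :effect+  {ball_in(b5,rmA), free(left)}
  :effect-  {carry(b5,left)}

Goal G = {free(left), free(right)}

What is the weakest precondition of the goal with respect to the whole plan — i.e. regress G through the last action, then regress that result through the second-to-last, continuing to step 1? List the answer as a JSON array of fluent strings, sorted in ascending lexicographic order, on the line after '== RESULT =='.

Work backward from the goal:
  through step 3 (drop(b5,rmA,left)): drop {free(left)}, keep {free(right)}, require {carry(b5,left), robot_in(rmA)}
    → {carry(b5,left), free(right), robot_in(rmA)}
  through step 2 (drop(b1,rmA,right)): drop {free(right)}, keep {carry(b5,left), robot_in(rmA)}, require {carry(b1,right), robot_in(rmA)}
    → {carry(b1,right), carry(b5,left), robot_in(rmA)}
  through step 1 (pick(b5,rmA,left)): drop {carry(b5,left)}, keep {carry(b1,right), robot_in(rmA)}, require {ball_in(b5,rmA), free(left), robot_in(rmA)}
    → {ball_in(b5,rmA), carry(b1,right), free(left), robot_in(rmA)}

== RESULT ==
["ball_in(b5,rmA)", "carry(b1,right)", "free(left)", "robot_in(rmA)"]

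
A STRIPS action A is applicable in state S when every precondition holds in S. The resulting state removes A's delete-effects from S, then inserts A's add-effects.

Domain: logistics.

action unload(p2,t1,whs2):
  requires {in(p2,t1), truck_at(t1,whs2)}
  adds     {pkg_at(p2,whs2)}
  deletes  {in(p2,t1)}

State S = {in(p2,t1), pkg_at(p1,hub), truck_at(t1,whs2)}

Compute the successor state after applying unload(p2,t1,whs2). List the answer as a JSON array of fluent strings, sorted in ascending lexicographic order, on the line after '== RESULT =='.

Progress:
  pre ⊆ S: {in(p2,t1), truck_at(t1,whs2)} ⊆ S  — applicable
  S \ del = {pkg_at(p1,hub), truck_at(t1,whs2)}
  ∪ add   = {pkg_at(p1,hub), pkg_at(p2,whs2), truck_at(t1,whs2)}

== RESULT ==
["pkg_at(p1,hub)", "pkg_at(p2,whs2)", "truck_at(t1,whs2)"]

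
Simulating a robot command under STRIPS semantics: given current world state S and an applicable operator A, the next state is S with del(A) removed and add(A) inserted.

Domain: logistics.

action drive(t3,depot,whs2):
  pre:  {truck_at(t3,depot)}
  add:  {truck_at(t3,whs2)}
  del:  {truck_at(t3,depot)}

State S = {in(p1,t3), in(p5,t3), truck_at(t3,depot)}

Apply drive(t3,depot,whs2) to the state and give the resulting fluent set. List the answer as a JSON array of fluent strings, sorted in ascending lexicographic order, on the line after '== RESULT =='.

Compute (S \ del) ∪ add:
  pre ⊆ S: {truck_at(t3,depot)} ⊆ S  — applicable
  S \ del = {in(p1,t3), in(p5,t3)}
  ∪ add   = {in(p1,t3), in(p5,t3), truck_at(t3,whs2)}

== RESULT ==
["in(p1,t3)", "in(p5,t3)", "truck_at(t3,whs2)"]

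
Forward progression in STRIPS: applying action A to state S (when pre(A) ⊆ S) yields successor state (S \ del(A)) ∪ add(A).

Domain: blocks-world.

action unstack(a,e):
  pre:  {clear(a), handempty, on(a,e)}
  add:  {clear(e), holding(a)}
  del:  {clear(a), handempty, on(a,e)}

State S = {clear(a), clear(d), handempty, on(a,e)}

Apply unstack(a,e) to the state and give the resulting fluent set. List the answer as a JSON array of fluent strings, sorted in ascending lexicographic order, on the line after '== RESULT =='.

Compute (S \ del) ∪ add:
  pre ⊆ S: {clear(a), handempty, on(a,e)} ⊆ S  — applicable
  S \ del = {clear(d)}
  ∪ add   = {clear(d), clear(e), holding(a)}

== RESULT ==
["clear(d)", "clear(e)", "holding(a)"]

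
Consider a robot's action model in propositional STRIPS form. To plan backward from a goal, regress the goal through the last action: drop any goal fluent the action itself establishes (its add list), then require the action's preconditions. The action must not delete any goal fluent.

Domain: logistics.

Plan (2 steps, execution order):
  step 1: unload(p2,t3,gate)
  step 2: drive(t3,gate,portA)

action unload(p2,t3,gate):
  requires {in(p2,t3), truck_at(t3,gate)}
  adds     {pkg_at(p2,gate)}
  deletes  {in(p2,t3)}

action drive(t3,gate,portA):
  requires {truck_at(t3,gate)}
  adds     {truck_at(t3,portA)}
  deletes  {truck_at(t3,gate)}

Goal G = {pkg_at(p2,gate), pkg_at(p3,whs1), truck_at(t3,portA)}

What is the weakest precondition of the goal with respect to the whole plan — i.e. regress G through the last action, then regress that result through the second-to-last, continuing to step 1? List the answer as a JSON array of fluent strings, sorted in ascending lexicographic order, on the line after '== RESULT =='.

Work backward from the goal:
  through step 2 (drive(t3,gate,portA)): drop {truck_at(t3,portA)}, keep {pkg_at(p2,gate), pkg_at(p3,whs1)}, require {truck_at(t3,gate)}
    → {pkg_at(p2,gate), pkg_at(p3,whs1), truck_at(t3,gate)}
  through step 1 (unload(p2,t3,gate)): drop {pkg_at(p2,gate)}, keep {pkg_at(p3,whs1), truck_at(t3,gate)}, require {in(p2,t3), truck_at(t3,gate)}
    → {in(p2,t3), pkg_at(p3,whs1), truck_at(t3,gate)}

== RESULT ==
["in(p2,t3)", "pkg_at(p3,whs1)", "truck_at(t3,gate)"]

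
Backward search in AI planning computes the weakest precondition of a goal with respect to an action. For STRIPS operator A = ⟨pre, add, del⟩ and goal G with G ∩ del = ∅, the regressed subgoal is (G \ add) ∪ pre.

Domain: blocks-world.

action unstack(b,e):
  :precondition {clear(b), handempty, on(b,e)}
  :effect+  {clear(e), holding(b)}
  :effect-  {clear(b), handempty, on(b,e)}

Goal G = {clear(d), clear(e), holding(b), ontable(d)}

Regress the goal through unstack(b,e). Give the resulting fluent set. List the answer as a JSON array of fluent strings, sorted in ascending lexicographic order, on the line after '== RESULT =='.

Regress:
  G ∩ del = {}  (empty — regression defined)
  G \ add = {clear(d), clear(e), holding(b), ontable(d)} \ {clear(e), holding(b)} = {clear(d), ontable(d)}
  ∪ pre   = {clear(d), ontable(d)} ∪ {clear(b), handempty, on(b,e)}
          = {clear(b), clear(d), handempty, on(b,e), ontable(d)}

== RESULT ==
["clear(b)", "clear(d)", "handempty", "on(b,e)", "ontable(d)"]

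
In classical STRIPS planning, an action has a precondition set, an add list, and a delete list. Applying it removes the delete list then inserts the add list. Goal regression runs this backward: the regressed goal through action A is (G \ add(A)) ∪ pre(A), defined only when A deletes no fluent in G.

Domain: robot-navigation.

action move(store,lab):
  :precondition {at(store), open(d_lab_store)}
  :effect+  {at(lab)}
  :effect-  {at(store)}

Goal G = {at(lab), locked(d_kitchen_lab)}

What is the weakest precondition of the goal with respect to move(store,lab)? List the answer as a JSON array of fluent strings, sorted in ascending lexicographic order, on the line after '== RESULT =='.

Regress:
  G ∩ del = {}  (empty — regression defined)
  G \ add = {at(lab), locked(d_kitchen_lab)} \ {at(lab)} = {locked(d_kitchen_lab)}
  ∪ pre   = {locked(d_kitchen_lab)} ∪ {at(store), open(d_lab_store)}
          = {at(store), locked(d_kitchen_lab), open(d_lab_store)}

== RESULT ==
["at(store)", "locked(d_kitchen_lab)", "open(d_lab_store)"]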